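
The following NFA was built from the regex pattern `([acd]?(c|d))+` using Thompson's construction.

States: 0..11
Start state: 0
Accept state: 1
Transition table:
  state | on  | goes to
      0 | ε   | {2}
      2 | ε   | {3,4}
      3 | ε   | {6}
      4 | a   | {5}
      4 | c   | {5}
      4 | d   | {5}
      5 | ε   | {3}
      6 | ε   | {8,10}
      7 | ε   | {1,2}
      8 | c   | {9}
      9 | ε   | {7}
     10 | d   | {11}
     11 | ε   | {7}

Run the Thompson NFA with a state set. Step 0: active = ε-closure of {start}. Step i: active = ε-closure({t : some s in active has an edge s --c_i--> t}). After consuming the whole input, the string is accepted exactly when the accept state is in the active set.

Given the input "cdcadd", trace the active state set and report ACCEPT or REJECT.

Answer: ACCEPT

Steps:
start: ε-closure({0}) = {0,2,3,4,6,8,10}
'c' @ 1: {1,2,3,4,5,6,7,8,9,10}  ✓accept
'd' @ 2: {1,2,3,4,5,6,7,8,10,11}  ✓accept
'c' @ 3: {1,2,3,4,5,6,7,8,9,10}  ✓accept
'a' @ 4: {3,5,6,8,10}
'd' @ 5: {1,2,3,4,6,7,8,10,11}  ✓accept
'd' @ 6: {1,2,3,4,5,6,7,8,10,11}  ✓accept
after full input: {1,2,3,4,5,6,7,8,10,11}  (accept=1 in)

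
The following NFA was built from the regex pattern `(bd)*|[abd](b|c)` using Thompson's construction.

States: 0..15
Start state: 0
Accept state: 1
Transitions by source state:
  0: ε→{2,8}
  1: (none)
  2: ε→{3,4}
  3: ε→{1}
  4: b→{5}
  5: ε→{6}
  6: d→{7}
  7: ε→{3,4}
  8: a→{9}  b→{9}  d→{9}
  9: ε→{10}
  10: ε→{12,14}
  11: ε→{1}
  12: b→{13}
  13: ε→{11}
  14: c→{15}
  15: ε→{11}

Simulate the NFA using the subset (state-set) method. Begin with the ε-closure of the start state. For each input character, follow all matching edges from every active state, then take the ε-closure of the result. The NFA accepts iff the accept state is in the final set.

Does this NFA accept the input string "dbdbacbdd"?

start: ε-closure({0}) = {0,1,2,3,4,8}
'd' @ 1: {9,10,12,14}
'b' @ 2: {1,11,13}  [accepting]
'd' @ 3: {}  — dead — no transitions
rest 'bacbdd' ignored (set empty)
end set {} — state 1 not in

Answer: REJECT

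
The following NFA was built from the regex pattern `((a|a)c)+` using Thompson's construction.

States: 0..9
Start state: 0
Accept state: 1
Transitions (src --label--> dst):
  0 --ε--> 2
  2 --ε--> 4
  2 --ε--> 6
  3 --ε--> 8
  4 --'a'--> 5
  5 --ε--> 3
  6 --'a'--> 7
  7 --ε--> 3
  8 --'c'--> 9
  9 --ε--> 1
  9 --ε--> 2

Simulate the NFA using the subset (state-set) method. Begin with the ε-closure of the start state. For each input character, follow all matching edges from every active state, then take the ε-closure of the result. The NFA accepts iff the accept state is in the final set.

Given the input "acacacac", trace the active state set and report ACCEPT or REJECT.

S₀ = ε-closure({0}) = {0,2,4,6}
'a' @ 1: {3,5,7,8}
'c' @ 2: {1,2,4,6,9}  ✓accept
'a' @ 3: {3,5,7,8}
'c' @ 4: {1,2,4,6,9}  ✓accept
'a' @ 5: {3,5,7,8}
'c' @ 6: {1,2,4,6,9}  ✓accept
'a' @ 7: {3,5,7,8}
'c' @ 8: {1,2,4,6,9}  ✓accept
final: {1,2,4,6,9}; accept 1 in set

Answer: ACCEPT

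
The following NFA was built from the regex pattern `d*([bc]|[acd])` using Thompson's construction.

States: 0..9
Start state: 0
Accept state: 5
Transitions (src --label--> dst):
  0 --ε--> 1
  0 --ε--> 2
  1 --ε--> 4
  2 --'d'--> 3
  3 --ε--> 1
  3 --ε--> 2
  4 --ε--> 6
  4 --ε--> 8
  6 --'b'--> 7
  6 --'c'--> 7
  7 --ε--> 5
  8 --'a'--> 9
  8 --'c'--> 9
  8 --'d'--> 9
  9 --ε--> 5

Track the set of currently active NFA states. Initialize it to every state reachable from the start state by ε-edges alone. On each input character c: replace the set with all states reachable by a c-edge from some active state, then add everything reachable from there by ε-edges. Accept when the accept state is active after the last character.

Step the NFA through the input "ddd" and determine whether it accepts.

Answer: ACCEPT

Steps:
S₀ = ε-closure({0}) = {0,1,2,4,6,8}
'd' @ 1: {1,2,3,4,5,6,8,9}  (accept∈set)
'd' @ 2: {1,2,3,4,5,6,8,9}  (accept∈set)
'd' @ 3: {1,2,3,4,5,6,8,9}  (accept∈set)
end set {1,2,3,4,5,6,8,9} — state 5 in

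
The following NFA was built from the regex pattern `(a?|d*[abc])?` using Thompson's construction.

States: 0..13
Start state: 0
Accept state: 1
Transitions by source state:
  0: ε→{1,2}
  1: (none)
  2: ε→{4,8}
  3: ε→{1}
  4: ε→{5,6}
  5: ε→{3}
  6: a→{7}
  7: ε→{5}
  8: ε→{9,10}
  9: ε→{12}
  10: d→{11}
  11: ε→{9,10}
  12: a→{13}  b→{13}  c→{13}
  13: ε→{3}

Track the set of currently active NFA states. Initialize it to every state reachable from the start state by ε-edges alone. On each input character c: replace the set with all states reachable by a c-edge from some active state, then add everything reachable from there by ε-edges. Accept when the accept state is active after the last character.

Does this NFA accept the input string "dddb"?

Answer: ACCEPT

Trace:
initial (ε-close {0}): {0,1,2,3,4,5,6,8,9,10,12}
'd' @ 1: {9,10,11,12}
'd' @ 2: {9,10,11,12}
'd' @ 3: {9,10,11,12}
'b' @ 4: {1,3,13}  [accepting]
after full input: {1,3,13}  (accept=1 in)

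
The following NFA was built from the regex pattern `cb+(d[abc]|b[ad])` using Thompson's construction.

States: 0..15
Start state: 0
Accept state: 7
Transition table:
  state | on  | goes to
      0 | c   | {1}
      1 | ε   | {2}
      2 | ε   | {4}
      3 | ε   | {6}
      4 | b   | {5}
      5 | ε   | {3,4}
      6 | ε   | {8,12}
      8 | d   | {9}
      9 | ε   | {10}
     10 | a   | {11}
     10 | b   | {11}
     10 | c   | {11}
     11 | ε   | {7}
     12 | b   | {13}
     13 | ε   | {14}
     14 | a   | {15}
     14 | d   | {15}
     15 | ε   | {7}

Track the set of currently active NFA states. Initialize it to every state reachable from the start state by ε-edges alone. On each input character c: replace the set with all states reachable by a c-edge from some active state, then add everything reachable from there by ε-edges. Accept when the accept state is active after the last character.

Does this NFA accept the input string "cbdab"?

S₀ = ε-closure({0}) = {0}
'c' @ 1: {1,2,4}
'b' @ 2: {3,4,5,6,8,12}
'd' @ 3: {9,10}
'a' @ 4: {7,11}  (accept∈set)
'b' @ 5: {}  — state set empty
after full input: {}  (accept=7 not in)

Answer: REJECT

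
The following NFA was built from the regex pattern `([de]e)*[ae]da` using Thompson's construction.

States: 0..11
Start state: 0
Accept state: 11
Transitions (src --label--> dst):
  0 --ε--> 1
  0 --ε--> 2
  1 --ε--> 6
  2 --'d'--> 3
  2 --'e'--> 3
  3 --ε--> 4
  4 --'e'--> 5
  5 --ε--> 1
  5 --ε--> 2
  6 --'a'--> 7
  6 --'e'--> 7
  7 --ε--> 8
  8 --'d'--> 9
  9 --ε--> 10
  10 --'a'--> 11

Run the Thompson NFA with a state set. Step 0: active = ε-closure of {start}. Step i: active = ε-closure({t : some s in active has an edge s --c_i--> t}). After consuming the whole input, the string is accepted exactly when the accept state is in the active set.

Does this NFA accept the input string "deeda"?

start: ε-closure({0}) = {0,1,2,6}
'd' @ 1: {3,4}
'e' @ 2: {1,2,5,6}
'e' @ 3: {3,4,7,8}
'd' @ 4: {9,10}
'a' @ 5: {11}  [accepting]
end set {11} — state 11 in

Answer: ACCEPT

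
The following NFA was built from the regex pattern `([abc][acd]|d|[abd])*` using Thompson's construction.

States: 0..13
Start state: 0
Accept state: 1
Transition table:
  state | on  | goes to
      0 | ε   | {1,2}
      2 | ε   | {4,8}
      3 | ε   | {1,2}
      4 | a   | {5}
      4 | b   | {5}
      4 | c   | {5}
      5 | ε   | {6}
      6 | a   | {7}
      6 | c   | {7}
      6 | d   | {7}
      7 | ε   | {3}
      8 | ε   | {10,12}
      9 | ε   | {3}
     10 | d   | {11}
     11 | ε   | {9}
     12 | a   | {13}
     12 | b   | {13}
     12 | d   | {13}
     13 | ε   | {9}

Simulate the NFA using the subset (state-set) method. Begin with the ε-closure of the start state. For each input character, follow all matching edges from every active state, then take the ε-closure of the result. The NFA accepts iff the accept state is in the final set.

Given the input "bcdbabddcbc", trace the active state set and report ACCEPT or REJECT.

Answer: REJECT

Trace:
S₀ = ε-closure({0}) = {0,1,2,4,8,10,12}
'b' @ 1: {1,2,3,4,5,6,8,9,10,12,13}  [accepting]
'c' @ 2: {1,2,3,4,5,6,7,8,10,12}  [accepting]
'd' @ 3: {1,2,3,4,7,8,9,10,11,12,13}  [accepting]
'b' @ 4: {1,2,3,4,5,6,8,9,10,12,13}  [accepting]
'a' @ 5: {1,2,3,4,5,6,7,8,9,10,12,13}  [accepting]
'b' @ 6: {1,2,3,4,5,6,8,9,10,12,13}  [accepting]
'd' @ 7: {1,2,3,4,7,8,9,10,11,12,13}  [accepting]
'd' @ 8: {1,2,3,4,8,9,10,11,12,13}  [accepting]
'c' @ 9: {5,6}
'b' @ 10: {}  — no active states
rest 'c' ignored (set empty)
final: {}; accept 1 not in set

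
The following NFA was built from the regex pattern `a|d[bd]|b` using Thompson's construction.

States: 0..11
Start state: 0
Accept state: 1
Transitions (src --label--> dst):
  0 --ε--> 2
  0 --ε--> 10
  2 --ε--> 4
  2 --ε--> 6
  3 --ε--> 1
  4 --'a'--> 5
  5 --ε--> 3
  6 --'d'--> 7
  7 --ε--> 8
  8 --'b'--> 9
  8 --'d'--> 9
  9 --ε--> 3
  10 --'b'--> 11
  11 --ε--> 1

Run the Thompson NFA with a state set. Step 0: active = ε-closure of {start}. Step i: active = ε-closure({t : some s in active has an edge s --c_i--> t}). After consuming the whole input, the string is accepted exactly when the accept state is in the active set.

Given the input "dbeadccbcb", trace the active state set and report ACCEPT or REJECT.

initial (ε-close {0}): {0,2,4,6,10}
'd' @ 1: {7,8}
'b' @ 2: {1,3,9}  (accept∈set)
'e' @ 3: {}  — no active states
rest 'adccbcb' ignored (set empty)
after full input: {}  (accept=1 not in)

Answer: REJECT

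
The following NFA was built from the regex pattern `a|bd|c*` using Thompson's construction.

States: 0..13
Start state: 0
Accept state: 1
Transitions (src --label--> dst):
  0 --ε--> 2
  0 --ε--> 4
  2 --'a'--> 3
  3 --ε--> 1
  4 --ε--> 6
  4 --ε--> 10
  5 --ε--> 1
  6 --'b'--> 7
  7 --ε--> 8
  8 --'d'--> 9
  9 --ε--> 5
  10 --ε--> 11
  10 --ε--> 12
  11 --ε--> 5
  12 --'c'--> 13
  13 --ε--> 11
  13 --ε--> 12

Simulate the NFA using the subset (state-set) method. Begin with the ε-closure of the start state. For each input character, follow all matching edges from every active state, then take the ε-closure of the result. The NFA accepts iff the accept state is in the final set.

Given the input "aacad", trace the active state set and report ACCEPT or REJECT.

Answer: REJECT

Derivation:
S₀ = ε-closure({0}) = {0,1,2,4,5,6,10,11,12}
'a' @ 1: {1,3}  (accept∈set)
'a' @ 2: {}  — no active states
rest 'cad' ignored (set empty)
final: {}; accept 1 not in set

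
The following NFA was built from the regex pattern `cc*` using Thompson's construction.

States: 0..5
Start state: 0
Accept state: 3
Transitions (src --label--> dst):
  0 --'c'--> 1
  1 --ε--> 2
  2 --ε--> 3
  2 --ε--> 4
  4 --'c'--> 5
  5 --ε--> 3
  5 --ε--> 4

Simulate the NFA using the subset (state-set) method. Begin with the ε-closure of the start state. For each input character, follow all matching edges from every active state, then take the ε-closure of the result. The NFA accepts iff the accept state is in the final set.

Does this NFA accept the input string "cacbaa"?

initial (ε-close {0}): {0}
'c' @ 1: {1,2,3,4}  (accept∈set)
'a' @ 2: {}  — state set empty
rest 'cbaa' ignored (set empty)
end set {} — state 3 not in

Answer: REJECT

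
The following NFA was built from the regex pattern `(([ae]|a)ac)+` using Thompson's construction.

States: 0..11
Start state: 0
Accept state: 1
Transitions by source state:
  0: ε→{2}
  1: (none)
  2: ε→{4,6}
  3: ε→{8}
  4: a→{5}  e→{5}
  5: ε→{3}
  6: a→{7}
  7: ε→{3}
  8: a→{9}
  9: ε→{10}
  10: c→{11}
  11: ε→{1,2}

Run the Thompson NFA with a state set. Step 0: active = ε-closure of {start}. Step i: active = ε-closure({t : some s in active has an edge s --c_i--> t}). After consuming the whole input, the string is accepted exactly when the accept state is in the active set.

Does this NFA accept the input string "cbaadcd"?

initial (ε-close {0}): {0,2,4,6}
'c' @ 1: {}  — no active states
rest 'baadcd' ignored (set empty)
after full input: {}  (accept=1 not in)

Answer: REJECT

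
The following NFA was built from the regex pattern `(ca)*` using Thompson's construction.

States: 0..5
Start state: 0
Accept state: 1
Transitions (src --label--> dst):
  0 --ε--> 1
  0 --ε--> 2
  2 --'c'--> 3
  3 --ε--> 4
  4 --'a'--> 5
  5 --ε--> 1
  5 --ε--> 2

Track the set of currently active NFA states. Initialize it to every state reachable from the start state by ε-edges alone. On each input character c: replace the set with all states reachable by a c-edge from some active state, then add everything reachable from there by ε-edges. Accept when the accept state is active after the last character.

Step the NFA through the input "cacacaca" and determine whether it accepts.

start: ε-closure({0}) = {0,1,2}
'c' @ 1: {3,4}
'a' @ 2: {1,2,5}  [accepting]
'c' @ 3: {3,4}
'a' @ 4: {1,2,5}  [accepting]
'c' @ 5: {3,4}
'a' @ 6: {1,2,5}  [accepting]
'c' @ 7: {3,4}
'a' @ 8: {1,2,5}  [accepting]
end set {1,2,5} — state 1 in

Answer: ACCEPT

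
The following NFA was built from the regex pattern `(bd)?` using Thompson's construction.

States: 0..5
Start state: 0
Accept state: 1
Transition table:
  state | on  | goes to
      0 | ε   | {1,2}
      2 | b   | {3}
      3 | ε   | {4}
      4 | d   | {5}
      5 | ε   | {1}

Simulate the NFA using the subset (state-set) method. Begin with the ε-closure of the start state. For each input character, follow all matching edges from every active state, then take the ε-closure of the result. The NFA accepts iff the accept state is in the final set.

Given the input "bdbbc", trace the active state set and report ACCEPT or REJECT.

initial (ε-close {0}): {0,1,2}
'b' @ 1: {3,4}
'd' @ 2: {1,5}  ✓accept
'b' @ 3: {}  — state set empty
rest 'bc' ignored (set empty)
after full input: {}  (accept=1 not in)

Answer: REJECT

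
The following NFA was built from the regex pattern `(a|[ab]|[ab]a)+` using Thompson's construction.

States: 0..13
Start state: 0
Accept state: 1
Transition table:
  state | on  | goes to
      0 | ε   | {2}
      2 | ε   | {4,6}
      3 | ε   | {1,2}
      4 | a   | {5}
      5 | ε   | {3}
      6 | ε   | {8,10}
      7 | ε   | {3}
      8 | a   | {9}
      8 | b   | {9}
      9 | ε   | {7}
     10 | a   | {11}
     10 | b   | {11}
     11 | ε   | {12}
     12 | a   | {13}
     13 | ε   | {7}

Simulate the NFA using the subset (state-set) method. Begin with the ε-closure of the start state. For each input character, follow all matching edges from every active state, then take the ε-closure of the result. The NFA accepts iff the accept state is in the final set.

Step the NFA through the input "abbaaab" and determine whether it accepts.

initial (ε-close {0}): {0,2,4,6,8,10}
'a' @ 1: {1,2,3,4,5,6,7,8,9,10,11,12}  ✓accept
'b' @ 2: {1,2,3,4,6,7,8,9,10,11,12}  ✓accept
'b' @ 3: {1,2,3,4,6,7,8,9,10,11,12}  ✓accept
'a' @ 4: {1,2,3,4,5,6,7,8,9,10,11,12,13}  ✓accept
'a' @ 5: {1,2,3,4,5,6,7,8,9,10,11,12,13}  ✓accept
'a' @ 6: {1,2,3,4,5,6,7,8,9,10,11,12,13}  ✓accept
'b' @ 7: {1,2,3,4,6,7,8,9,10,11,12}  ✓accept
final: {1,2,3,4,6,7,8,9,10,11,12}; accept 1 in set

Answer: ACCEPT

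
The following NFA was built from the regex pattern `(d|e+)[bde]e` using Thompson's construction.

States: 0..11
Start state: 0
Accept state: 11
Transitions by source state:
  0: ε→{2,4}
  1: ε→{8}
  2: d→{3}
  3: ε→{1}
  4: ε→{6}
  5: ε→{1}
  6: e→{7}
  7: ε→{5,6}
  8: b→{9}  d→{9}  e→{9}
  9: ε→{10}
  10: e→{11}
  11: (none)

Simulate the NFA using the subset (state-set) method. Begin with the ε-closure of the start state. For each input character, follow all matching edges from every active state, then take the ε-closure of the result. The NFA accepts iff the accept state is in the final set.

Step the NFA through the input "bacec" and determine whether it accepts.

Answer: REJECT

Steps:
start: ε-closure({0}) = {0,2,4,6}
'b' @ 1: {}  — state set empty
rest 'acec' ignored (set empty)
end set {} — state 11 not in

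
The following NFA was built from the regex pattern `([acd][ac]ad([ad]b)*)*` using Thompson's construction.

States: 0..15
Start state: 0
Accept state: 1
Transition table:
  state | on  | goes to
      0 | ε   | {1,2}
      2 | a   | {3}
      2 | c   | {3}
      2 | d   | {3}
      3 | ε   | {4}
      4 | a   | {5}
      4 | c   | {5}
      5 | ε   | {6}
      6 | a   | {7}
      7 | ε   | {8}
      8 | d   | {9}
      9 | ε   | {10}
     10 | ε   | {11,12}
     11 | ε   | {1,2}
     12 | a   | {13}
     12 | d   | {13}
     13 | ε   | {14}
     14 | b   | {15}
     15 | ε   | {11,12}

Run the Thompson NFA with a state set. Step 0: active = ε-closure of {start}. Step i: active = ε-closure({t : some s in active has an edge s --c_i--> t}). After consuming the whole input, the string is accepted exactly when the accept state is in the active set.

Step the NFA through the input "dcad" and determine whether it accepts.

S₀ = ε-closure({0}) = {0,1,2}
'd' @ 1: {3,4}
'c' @ 2: {5,6}
'a' @ 3: {7,8}
'd' @ 4: {1,2,9,10,11,12}  ✓accept
final: {1,2,9,10,11,12}; accept 1 in set

Answer: ACCEPT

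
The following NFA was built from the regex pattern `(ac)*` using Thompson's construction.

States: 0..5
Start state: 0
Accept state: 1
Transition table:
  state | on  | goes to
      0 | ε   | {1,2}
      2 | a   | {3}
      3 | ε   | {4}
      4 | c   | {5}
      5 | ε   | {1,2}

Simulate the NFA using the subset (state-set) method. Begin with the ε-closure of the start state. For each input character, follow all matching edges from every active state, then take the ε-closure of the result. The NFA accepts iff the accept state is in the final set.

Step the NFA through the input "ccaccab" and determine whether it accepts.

S₀ = ε-closure({0}) = {0,1,2}
'c' @ 1: {}  — state set empty
rest 'caccab' ignored (set empty)
end set {} — state 1 not in

Answer: REJECT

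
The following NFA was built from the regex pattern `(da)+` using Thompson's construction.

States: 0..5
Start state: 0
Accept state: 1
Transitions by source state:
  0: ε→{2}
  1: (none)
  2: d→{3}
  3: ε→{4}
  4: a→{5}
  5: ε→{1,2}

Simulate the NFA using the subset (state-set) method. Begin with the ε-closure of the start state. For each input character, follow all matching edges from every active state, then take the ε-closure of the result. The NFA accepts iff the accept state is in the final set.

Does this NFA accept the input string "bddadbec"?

start: ε-closure({0}) = {0,2}
'b' @ 1: {}  — no active states
rest 'ddadbec' ignored (set empty)
end set {} — state 1 not in

Answer: REJECT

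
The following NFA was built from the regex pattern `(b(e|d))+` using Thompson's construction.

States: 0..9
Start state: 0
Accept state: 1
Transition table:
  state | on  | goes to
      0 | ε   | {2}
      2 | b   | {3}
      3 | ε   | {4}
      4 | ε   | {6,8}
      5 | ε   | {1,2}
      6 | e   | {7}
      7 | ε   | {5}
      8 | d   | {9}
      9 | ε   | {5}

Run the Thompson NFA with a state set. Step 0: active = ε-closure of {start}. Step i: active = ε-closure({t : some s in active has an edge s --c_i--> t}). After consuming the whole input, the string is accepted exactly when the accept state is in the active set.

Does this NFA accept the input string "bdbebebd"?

Answer: ACCEPT

Derivation:
S₀ = ε-closure({0}) = {0,2}
'b' @ 1: {3,4,6,8}
'd' @ 2: {1,2,5,9}  (accept∈set)
'b' @ 3: {3,4,6,8}
'e' @ 4: {1,2,5,7}  (accept∈set)
'b' @ 5: {3,4,6,8}
'e' @ 6: {1,2,5,7}  (accept∈set)
'b' @ 7: {3,4,6,8}
'd' @ 8: {1,2,5,9}  (accept∈set)
end set {1,2,5,9} — state 1 in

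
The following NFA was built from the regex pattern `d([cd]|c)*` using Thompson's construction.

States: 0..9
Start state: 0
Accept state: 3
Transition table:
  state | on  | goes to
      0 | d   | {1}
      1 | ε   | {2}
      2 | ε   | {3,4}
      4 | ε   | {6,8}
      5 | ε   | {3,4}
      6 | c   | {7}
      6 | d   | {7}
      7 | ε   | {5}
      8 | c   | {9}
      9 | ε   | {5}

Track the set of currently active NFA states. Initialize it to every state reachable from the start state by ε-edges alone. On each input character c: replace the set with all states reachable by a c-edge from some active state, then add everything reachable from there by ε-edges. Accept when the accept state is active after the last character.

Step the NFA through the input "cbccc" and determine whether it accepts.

Answer: REJECT

Trace:
start: ε-closure({0}) = {0}
'c' @ 1: {}  — no active states
rest 'bccc' ignored (set empty)
final: {}; accept 3 not in set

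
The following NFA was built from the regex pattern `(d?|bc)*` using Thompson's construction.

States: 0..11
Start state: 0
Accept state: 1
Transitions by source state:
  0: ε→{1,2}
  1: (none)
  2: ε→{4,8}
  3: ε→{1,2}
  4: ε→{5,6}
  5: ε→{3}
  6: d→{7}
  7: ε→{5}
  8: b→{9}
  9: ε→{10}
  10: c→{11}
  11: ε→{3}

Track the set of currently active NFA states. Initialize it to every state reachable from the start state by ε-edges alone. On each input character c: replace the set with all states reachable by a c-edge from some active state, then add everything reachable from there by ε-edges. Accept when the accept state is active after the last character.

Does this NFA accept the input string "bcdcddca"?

Answer: REJECT

Trace:
S₀ = ε-closure({0}) = {0,1,2,3,4,5,6,8}
'b' @ 1: {9,10}
'c' @ 2: {1,2,3,4,5,6,8,11}  ✓accept
'd' @ 3: {1,2,3,4,5,6,7,8}  ✓accept
'c' @ 4: {}  — dead — no transitions
rest 'ddca' ignored (set empty)
after full input: {}  (accept=1 not in)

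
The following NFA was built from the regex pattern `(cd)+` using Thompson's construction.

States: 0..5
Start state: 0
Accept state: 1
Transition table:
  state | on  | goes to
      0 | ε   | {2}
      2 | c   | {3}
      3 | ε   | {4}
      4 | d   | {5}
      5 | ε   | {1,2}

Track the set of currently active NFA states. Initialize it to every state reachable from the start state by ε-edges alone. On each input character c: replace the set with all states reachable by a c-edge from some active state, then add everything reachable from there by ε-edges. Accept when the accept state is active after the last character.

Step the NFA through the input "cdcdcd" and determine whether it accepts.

Answer: ACCEPT

Steps:
initial (ε-close {0}): {0,2}
'c' @ 1: {3,4}
'd' @ 2: {1,2,5}  (accept∈set)
'c' @ 3: {3,4}
'd' @ 4: {1,2,5}  (accept∈set)
'c' @ 5: {3,4}
'd' @ 6: {1,2,5}  (accept∈set)
end set {1,2,5} — state 1 in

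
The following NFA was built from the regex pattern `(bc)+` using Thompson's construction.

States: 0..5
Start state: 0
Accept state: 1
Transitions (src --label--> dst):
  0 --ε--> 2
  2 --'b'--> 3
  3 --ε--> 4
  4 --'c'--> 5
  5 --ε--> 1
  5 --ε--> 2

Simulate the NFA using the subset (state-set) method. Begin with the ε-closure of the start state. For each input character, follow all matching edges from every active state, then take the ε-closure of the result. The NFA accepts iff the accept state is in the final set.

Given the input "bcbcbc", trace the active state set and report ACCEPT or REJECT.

initial (ε-close {0}): {0,2}
'b' @ 1: {3,4}
'c' @ 2: {1,2,5}  [accepting]
'b' @ 3: {3,4}
'c' @ 4: {1,2,5}  [accepting]
'b' @ 5: {3,4}
'c' @ 6: {1,2,5}  [accepting]
after full input: {1,2,5}  (accept=1 in)

Answer: ACCEPT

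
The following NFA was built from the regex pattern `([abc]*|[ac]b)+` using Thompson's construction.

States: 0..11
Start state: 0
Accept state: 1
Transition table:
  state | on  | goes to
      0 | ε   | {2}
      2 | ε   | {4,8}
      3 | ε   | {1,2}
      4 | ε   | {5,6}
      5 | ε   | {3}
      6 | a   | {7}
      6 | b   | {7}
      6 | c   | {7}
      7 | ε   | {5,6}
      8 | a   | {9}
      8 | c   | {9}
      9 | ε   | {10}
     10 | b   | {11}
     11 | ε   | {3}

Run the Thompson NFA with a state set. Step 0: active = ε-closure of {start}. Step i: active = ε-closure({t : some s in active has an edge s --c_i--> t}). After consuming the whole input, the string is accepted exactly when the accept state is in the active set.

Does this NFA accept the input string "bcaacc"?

Answer: ACCEPT

Steps:
start: ε-closure({0}) = {0,1,2,3,4,5,6,8}
'b' @ 1: {1,2,3,4,5,6,7,8}  ✓accept
'c' @ 2: {1,2,3,4,5,6,7,8,9,10}  ✓accept
'a' @ 3: {1,2,3,4,5,6,7,8,9,10}  ✓accept
'a' @ 4: {1,2,3,4,5,6,7,8,9,10}  ✓accept
'c' @ 5: {1,2,3,4,5,6,7,8,9,10}  ✓accept
'c' @ 6: {1,2,3,4,5,6,7,8,9,10}  ✓accept
after full input: {1,2,3,4,5,6,7,8,9,10}  (accept=1 in)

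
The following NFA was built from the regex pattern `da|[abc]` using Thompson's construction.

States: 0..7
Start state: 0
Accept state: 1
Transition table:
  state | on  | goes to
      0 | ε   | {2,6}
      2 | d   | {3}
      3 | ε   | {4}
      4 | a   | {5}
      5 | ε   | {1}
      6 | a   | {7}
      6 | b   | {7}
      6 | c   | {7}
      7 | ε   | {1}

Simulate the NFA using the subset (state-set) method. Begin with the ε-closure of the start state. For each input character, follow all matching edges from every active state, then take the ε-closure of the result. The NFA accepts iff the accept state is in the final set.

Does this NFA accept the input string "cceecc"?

start: ε-closure({0}) = {0,2,6}
'c' @ 1: {1,7}  (accept∈set)
'c' @ 2: {}  — state set empty
rest 'eecc' ignored (set empty)
end set {} — state 1 not in

Answer: REJECT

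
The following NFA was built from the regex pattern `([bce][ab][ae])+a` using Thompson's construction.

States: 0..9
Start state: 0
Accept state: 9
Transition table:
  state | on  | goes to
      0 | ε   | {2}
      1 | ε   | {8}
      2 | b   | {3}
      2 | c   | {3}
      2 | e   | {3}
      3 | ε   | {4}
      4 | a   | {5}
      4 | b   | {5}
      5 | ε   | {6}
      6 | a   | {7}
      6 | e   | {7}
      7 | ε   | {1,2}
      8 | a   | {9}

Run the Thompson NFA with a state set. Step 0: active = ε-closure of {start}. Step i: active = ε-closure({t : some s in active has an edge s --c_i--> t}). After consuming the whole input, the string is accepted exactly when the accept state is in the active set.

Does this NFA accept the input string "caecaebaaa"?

Answer: ACCEPT

Steps:
start: ε-closure({0}) = {0,2}
'c' @ 1: {3,4}
'a' @ 2: {5,6}
'e' @ 3: {1,2,7,8}
'c' @ 4: {3,4}
'a' @ 5: {5,6}
'e' @ 6: {1,2,7,8}
'b' @ 7: {3,4}
'a' @ 8: {5,6}
'a' @ 9: {1,2,7,8}
'a' @ 10: {9}  [accepting]
final: {9}; accept 9 in set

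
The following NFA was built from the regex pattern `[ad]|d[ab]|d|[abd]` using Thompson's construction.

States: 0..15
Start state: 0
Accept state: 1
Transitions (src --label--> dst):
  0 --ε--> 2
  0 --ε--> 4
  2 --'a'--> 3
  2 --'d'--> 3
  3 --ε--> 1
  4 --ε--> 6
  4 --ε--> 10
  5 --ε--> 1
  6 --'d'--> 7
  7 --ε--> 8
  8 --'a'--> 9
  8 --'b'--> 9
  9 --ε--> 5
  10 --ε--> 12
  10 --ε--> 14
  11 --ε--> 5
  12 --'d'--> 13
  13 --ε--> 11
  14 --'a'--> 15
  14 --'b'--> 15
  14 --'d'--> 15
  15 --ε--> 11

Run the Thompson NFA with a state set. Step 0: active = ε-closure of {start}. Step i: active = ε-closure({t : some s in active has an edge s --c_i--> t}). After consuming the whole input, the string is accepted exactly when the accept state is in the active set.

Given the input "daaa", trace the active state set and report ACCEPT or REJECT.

initial (ε-close {0}): {0,2,4,6,10,12,14}
'd' @ 1: {1,3,5,7,8,11,13,15}  ✓accept
'a' @ 2: {1,5,9}  ✓accept
'a' @ 3: {}  — no active states
rest 'a' ignored (set empty)
end set {} — state 1 not in

Answer: REJECT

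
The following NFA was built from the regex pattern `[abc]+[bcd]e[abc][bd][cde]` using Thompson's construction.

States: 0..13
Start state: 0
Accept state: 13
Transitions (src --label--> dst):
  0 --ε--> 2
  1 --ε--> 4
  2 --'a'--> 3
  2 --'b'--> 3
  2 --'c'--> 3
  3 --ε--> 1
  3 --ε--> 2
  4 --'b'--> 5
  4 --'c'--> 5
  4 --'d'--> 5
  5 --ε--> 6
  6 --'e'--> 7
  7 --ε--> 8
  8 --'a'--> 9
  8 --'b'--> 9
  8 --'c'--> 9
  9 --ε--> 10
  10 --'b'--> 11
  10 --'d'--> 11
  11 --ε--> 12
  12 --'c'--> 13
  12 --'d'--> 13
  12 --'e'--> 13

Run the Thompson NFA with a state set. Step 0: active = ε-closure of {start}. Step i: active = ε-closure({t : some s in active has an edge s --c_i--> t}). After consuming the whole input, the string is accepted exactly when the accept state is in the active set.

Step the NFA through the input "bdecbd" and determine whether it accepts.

S₀ = ε-closure({0}) = {0,2}
'b' @ 1: {1,2,3,4}
'd' @ 2: {5,6}
'e' @ 3: {7,8}
'c' @ 4: {9,10}
'b' @ 5: {11,12}
'd' @ 6: {13}  [accepting]
final: {13}; accept 13 in set

Answer: ACCEPT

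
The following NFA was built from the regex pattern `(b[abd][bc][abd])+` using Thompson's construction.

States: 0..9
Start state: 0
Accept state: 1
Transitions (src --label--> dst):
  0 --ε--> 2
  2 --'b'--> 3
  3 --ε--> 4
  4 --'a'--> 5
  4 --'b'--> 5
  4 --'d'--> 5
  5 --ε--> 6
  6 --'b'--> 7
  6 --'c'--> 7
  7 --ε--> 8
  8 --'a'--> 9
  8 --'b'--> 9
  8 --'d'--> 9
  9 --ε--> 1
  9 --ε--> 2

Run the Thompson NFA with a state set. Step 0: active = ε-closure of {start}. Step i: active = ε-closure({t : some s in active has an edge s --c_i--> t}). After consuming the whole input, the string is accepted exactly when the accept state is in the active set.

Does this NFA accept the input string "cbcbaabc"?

start: ε-closure({0}) = {0,2}
'c' @ 1: {}  — state set empty
rest 'bcbaabc' ignored (set empty)
end set {} — state 1 not in

Answer: REJECT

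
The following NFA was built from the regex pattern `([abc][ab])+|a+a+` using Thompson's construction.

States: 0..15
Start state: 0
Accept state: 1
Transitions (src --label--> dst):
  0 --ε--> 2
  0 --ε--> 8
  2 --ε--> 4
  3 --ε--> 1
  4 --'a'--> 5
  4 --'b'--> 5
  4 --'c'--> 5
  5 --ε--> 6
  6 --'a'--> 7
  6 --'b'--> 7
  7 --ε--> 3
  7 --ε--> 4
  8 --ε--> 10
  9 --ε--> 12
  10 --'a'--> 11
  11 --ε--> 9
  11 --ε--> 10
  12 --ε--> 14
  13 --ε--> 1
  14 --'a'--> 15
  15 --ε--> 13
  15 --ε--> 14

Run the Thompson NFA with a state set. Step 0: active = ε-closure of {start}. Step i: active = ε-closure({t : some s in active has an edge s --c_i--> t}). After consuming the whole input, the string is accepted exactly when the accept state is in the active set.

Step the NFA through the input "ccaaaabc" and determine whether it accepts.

start: ε-closure({0}) = {0,2,4,8,10}
'c' @ 1: {5,6}
'c' @ 2: {}  — state set empty
rest 'aaaabc' ignored (set empty)
end set {} — state 1 not in

Answer: REJECT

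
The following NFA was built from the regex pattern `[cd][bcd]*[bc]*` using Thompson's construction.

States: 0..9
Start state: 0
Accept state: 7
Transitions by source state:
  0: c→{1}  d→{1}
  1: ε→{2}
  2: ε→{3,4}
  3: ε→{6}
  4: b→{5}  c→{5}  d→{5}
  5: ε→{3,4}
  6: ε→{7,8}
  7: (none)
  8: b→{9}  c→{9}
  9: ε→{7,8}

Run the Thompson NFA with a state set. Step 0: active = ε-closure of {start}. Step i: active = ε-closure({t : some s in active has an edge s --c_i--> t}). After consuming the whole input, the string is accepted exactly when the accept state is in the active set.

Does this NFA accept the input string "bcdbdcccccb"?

Answer: REJECT

Trace:
start: ε-closure({0}) = {0}
'b' @ 1: {}  — state set empty
rest 'cdbdcccccb' ignored (set empty)
after full input: {}  (accept=7 not in)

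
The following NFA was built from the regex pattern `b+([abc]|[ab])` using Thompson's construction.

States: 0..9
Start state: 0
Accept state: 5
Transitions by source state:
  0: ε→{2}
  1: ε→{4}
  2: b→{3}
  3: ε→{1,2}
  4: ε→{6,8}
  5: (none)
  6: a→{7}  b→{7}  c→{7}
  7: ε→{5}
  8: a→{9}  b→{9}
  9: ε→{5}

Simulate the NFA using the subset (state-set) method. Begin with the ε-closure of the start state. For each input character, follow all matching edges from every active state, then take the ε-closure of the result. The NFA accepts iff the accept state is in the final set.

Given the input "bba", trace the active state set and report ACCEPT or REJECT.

Answer: ACCEPT

Derivation:
S₀ = ε-closure({0}) = {0,2}
'b' @ 1: {1,2,3,4,6,8}
'b' @ 2: {1,2,3,4,5,6,7,8,9}  ✓accept
'a' @ 3: {5,7,9}  ✓accept
final: {5,7,9}; accept 5 in set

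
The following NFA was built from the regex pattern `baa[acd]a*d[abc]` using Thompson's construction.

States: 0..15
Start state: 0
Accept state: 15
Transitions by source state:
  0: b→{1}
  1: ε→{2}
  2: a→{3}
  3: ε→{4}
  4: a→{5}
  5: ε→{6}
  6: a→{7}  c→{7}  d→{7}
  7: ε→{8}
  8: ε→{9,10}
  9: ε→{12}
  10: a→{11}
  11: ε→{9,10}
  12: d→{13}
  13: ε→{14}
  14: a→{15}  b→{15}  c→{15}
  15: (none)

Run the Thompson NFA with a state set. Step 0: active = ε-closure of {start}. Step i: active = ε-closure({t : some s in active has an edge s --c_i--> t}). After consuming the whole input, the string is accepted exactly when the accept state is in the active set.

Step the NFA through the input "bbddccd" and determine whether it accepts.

initial (ε-close {0}): {0}
'b' @ 1: {1,2}
'b' @ 2: {}  — no active states
rest 'ddccd' ignored (set empty)
final: {}; accept 15 not in set

Answer: REJECT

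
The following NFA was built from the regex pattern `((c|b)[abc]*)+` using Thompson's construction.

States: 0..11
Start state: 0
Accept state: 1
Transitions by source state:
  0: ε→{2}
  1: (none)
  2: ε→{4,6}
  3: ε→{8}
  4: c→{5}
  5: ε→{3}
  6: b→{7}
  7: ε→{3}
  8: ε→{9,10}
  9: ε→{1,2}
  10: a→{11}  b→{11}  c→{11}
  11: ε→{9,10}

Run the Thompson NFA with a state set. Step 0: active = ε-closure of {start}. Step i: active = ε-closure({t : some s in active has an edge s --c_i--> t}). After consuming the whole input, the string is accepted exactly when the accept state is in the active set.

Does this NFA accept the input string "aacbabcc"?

Answer: REJECT

Trace:
initial (ε-close {0}): {0,2,4,6}
'a' @ 1: {}  — state set empty
rest 'acbabcc' ignored (set empty)
end set {} — state 1 not in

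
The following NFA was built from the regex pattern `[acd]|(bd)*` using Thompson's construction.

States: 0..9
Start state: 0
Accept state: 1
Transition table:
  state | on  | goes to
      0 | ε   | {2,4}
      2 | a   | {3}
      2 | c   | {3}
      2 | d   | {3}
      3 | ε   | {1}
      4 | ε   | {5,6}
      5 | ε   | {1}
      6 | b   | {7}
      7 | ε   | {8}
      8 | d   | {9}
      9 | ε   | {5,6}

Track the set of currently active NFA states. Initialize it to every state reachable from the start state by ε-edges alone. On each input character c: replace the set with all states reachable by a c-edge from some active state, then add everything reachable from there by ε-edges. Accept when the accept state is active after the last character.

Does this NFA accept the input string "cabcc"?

start: ε-closure({0}) = {0,1,2,4,5,6}
'c' @ 1: {1,3}  ✓accept
'a' @ 2: {}  — no active states
rest 'bcc' ignored (set empty)
after full input: {}  (accept=1 not in)

Answer: REJECT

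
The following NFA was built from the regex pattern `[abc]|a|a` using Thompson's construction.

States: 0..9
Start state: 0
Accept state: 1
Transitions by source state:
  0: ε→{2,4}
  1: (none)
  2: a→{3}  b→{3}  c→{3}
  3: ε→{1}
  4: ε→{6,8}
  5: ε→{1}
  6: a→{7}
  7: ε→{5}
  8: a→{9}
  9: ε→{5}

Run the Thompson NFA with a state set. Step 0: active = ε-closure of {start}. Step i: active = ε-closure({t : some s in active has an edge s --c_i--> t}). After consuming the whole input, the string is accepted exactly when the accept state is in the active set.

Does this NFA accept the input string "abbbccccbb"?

initial (ε-close {0}): {0,2,4,6,8}
'a' @ 1: {1,3,5,7,9}  (accept∈set)
'b' @ 2: {}  — state set empty
rest 'bbccccbb' ignored (set empty)
end set {} — state 1 not in

Answer: REJECT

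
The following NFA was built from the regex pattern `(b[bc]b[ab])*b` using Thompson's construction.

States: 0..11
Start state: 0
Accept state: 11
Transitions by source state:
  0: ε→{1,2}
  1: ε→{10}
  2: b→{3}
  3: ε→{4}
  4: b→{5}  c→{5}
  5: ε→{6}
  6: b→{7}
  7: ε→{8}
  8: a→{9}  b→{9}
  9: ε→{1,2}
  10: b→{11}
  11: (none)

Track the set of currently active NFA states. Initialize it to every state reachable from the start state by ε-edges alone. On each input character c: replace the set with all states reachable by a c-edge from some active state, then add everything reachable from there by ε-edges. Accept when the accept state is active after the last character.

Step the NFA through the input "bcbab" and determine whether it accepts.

S₀ = ε-closure({0}) = {0,1,2,10}
'b' @ 1: {3,4,11}  ✓accept
'c' @ 2: {5,6}
'b' @ 3: {7,8}
'a' @ 4: {1,2,9,10}
'b' @ 5: {3,4,11}  ✓accept
after full input: {3,4,11}  (accept=11 in)

Answer: ACCEPT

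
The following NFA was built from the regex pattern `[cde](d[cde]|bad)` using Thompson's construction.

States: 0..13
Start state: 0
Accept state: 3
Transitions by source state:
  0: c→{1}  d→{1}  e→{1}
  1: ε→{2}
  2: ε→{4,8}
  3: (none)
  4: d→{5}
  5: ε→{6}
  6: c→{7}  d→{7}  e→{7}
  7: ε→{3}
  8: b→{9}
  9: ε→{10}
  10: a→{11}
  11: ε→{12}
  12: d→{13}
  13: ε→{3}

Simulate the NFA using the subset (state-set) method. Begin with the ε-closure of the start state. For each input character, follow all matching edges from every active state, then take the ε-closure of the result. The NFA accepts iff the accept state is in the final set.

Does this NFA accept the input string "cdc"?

start: ε-closure({0}) = {0}
'c' @ 1: {1,2,4,8}
'd' @ 2: {5,6}
'c' @ 3: {3,7}  (accept∈set)
after full input: {3,7}  (accept=3 in)

Answer: ACCEPT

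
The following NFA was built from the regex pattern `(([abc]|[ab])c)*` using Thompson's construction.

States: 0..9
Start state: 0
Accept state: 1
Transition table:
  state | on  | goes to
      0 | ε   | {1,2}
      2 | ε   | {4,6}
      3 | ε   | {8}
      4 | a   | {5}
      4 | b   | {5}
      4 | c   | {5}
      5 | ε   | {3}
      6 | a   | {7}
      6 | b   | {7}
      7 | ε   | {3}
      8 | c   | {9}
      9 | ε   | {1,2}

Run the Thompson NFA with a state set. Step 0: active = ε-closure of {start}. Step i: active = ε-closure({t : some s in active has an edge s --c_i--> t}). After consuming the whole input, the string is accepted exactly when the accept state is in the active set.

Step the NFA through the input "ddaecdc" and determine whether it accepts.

Answer: REJECT

Steps:
initial (ε-close {0}): {0,1,2,4,6}
'd' @ 1: {}  — no active states
rest 'daecdc' ignored (set empty)
final: {}; accept 1 not in set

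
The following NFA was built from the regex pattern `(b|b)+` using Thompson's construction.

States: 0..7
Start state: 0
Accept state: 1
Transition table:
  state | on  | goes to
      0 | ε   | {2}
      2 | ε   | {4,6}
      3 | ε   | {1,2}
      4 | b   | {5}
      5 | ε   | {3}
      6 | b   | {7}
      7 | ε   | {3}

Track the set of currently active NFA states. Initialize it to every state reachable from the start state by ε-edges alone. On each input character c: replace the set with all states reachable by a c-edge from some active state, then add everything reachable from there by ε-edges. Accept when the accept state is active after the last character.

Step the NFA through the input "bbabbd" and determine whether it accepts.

S₀ = ε-closure({0}) = {0,2,4,6}
'b' @ 1: {1,2,3,4,5,6,7}  ✓accept
'b' @ 2: {1,2,3,4,5,6,7}  ✓accept
'a' @ 3: {}  — state set empty
rest 'bbd' ignored (set empty)
final: {}; accept 1 not in set

Answer: REJECT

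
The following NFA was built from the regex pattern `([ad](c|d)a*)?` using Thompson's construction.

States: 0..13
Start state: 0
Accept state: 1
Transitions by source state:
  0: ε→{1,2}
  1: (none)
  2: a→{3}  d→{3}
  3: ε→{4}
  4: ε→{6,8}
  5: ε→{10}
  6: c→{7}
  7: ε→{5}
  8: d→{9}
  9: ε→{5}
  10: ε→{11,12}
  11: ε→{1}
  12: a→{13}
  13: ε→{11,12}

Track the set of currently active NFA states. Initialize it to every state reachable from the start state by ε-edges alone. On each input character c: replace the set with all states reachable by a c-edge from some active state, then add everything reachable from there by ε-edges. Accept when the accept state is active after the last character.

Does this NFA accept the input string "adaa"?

Answer: ACCEPT

Derivation:
S₀ = ε-closure({0}) = {0,1,2}
'a' @ 1: {3,4,6,8}
'd' @ 2: {1,5,9,10,11,12}  (accept∈set)
'a' @ 3: {1,11,12,13}  (accept∈set)
'a' @ 4: {1,11,12,13}  (accept∈set)
after full input: {1,11,12,13}  (accept=1 in)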